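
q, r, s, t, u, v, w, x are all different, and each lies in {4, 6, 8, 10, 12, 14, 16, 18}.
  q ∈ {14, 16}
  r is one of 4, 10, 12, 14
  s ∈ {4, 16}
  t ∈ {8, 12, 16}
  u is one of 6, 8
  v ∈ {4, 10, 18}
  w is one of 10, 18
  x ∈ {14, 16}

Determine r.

Among the 8 variables, 6 fits only u (and all 8 values in {4, 6, 8, 10, 12, 14, 16, 18} must be used), so u = 6.
The 7 still-open variables together cover exactly {4, 8, 10, 12, 14, 16, 18} — 7 values for 7 variables — and 8 appears only in t's list, so t = 8.
The 6 still-open variables draw from only 6 values {4, 10, 12, 14, 16, 18}, so each is used; only r can be 12, hence r = 12.

12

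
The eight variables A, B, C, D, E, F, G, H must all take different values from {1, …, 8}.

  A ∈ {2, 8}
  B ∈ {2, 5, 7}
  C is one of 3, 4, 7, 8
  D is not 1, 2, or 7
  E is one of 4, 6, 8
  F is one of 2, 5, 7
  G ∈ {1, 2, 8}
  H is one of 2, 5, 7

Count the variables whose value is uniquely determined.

2

The 8 variables together cover exactly {1, 2, 3, 4, 5, 6, 7, 8} — 8 values for 8 variables — and 1 appears only in G's list, so G = 1.
B, F, H between them cover only {2, 5, 7} — a naked triple. Remove those values from A, C, D.
That leaves A = 8. Strike 8 from C, D, E.
Determined: A=8, G=1. The other variables each still have more than one consistent value. That makes 2.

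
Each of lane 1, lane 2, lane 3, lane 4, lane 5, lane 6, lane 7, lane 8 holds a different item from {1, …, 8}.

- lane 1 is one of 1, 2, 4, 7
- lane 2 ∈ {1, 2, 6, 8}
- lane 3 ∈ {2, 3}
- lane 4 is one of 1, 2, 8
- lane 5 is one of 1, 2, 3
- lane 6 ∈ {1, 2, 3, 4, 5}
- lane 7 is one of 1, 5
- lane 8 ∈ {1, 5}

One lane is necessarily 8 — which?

The 8 variables together cover exactly {1, 2, 3, 4, 5, 6, 7, 8} — 8 values for 8 variables — and 6 appears only in lane 2's list, so lane 2 = 6.
The 7 still-open variables together cover exactly {1, 2, 3, 4, 5, 7, 8} — 7 values for 7 variables — and 7 appears only in lane 1's list, so lane 1 = 7.
The 6 still-open variables together cover exactly {1, 2, 3, 4, 5, 8} — 6 values for 6 variables — and 4 appears only in lane 6's list, so lane 6 = 4.
The 5 still-open variables together cover exactly {1, 2, 3, 5, 8} — 5 values for 5 variables — and 8 appears only in lane 4's list, so lane 4 = 8.

lane 4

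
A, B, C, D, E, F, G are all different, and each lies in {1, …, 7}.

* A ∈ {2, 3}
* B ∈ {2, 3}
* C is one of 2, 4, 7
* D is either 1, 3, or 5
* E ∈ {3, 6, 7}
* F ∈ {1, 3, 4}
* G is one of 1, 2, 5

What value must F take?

The 7 variables draw from only 7 values {1, 2, 3, 4, 5, 6, 7}, so each is used; only E can be 6, hence E = 6.
The 6 still-open variables draw from only 6 values {1, 2, 3, 4, 5, 7}, so each is used; only C can be 7, hence C = 7.
The 5 still-open variables draw from only 5 values {1, 2, 3, 4, 5}, so each is used; only F can be 4, hence F = 4.

4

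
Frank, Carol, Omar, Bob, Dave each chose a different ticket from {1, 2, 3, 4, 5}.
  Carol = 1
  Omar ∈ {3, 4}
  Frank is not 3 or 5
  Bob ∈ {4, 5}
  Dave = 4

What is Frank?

Carol has just one choice, so Carol = 1. Strike 1 from Frank.
Dave's domain is down to {4}, so Dave = 4. Strike 4 from Frank, Omar, Bob.
So Frank = 2.

2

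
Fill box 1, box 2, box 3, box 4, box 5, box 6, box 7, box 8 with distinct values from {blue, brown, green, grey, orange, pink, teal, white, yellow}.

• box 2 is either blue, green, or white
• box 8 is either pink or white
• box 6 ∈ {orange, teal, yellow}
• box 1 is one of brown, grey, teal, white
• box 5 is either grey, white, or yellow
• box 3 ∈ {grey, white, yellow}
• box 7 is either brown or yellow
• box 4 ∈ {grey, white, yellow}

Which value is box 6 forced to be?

box 3, box 4, box 5 between them cover only {grey, white, yellow} — a naked triple. Remove those values from box 1, box 2, box 6, box 7, box 8.
box 7 has just one choice, so box 7 = brown. Strike brown from box 1.
box 8's domain is down to {pink}, so box 8 = pink.
box 1 has just one choice, so box 1 = teal. Strike teal from box 6.
So box 6 = orange.

orange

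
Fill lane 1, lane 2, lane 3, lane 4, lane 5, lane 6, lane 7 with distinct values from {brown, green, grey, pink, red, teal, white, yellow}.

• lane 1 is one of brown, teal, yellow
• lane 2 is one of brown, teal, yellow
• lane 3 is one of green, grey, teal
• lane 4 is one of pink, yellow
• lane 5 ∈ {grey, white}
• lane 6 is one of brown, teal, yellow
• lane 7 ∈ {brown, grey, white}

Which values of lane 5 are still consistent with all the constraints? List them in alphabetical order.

The 7 variables draw from only 7 values {brown, green, grey, pink, teal, white, yellow}, so each is used; only lane 3 can be green, hence lane 3 = green.
The 6 still-open variables together cover exactly {brown, grey, pink, teal, white, yellow} — 6 values for 6 variables — and pink appears only in lane 4's list, so lane 4 = pink.
The 3 variables lane 1, lane 2, lane 6 are confined to {brown, teal, yellow}, which locks those values in; drop them from lane 7.
No further eliminations apply; lane 5 can still be any of grey, white.

grey, white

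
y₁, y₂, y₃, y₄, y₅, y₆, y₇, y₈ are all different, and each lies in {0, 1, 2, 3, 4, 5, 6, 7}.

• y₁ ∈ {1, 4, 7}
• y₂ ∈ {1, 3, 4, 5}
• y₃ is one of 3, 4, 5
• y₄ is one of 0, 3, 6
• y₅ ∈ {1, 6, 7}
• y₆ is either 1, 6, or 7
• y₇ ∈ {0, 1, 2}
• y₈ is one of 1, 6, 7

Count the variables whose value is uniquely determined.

The 8 variables together cover exactly {0, 1, 2, 3, 4, 5, 6, 7} — 8 values for 8 variables — and 2 appears only in y₇'s list, so y₇ = 2.
Among the 7 still-open variables, 0 fits only y₄ (and all 7 values in {0, 1, 3, 4, 5, 6, 7} must be used), so y₄ = 0.
The 3 variables y₅, y₆, y₈ are confined to {1, 6, 7}, which locks those values in; drop them from y₁, y₂.
That leaves y₁ = 4. So y₂, y₃ can't be 4.
Determined: y₁=4, y₄=0, y₇=2. The other variables each still have more than one consistent value. That makes 3.

3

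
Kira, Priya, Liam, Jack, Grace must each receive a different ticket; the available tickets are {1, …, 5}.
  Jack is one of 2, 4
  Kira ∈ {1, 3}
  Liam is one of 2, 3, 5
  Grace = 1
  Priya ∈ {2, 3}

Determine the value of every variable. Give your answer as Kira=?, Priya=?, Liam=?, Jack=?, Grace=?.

Kira=3, Priya=2, Liam=5, Jack=4, Grace=1

Grace's domain is down to {1}, so Grace = 1. Eliminate 1 elsewhere: Kira.
That leaves Kira = 3. Strike 3 from Priya, Liam.
That leaves Priya = 2. Remove 2 from Liam, Jack.
Liam's domain is down to {5}, so Liam = 5.
Jack has just one choice, so Jack = 4.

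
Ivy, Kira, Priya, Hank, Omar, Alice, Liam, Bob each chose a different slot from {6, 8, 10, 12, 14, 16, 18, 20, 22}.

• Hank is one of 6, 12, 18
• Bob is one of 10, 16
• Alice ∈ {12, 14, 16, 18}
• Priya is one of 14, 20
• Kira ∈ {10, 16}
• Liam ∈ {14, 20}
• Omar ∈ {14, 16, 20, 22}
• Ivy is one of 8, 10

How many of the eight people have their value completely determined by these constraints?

The 2 variables Kira and Bob are confined to {10, 16}, which locks those values in; drop them from Ivy, Omar, Alice.
Ivy has just one choice, so Ivy = 8.
The 2 variables Priya and Liam are confined to {14, 20}, which locks those values in; drop them from Omar, Alice.
Omar's domain is down to {22}, so Omar = 22.
Determined: Ivy=8, Omar=22. The other people each still have more than one consistent value. That makes 2.

2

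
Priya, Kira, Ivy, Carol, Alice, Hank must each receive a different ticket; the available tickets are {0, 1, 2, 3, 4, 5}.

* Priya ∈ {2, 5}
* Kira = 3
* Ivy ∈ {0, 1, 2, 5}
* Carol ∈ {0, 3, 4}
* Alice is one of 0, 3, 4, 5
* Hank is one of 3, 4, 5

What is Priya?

2

Kira's domain is down to {3}, so Kira = 3. Remove 3 from Carol, Alice, Hank.
The 5 still-open variables together cover exactly {0, 1, 2, 4, 5} — 5 values for 5 variables — and 1 appears only in Ivy's list, so Ivy = 1.
The 4 still-open variables draw from only 4 values {0, 2, 4, 5}, so each is used; only Priya can be 2, hence Priya = 2.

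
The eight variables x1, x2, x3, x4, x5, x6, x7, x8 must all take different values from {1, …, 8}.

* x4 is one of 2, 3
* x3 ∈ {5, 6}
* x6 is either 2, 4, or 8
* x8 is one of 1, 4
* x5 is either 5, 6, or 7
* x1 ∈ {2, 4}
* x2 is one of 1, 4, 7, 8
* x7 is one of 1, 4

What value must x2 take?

The 8 variables together cover exactly {1, 2, 3, 4, 5, 6, 7, 8} — 8 values for 8 variables — and 3 appears only in x4's list, so x4 = 3.
The 2 variables x7 and x8 are confined to {1, 4}, which locks those values in; drop them from x1, x2, x6.
That leaves x1 = 2. So x6 can't be 2.
That leaves x6 = 8. So x2 can't be 8.
So x2 = 7.

7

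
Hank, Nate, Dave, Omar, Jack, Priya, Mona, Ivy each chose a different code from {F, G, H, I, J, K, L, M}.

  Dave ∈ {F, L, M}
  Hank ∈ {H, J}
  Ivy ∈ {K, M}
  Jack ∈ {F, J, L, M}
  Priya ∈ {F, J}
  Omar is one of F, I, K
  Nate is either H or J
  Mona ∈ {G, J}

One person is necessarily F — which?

Among the 8 variables, G fits only Mona (and all 8 values in {F, G, H, I, J, K, L, M} must be used), so Mona = G.
The 7 still-open variables together cover exactly {F, H, I, J, K, L, M} — 7 values for 7 variables — and I appears only in Omar's list, so Omar = I.
The 6 still-open variables together cover exactly {F, H, J, K, L, M} — 6 values for 6 variables — and K appears only in Ivy's list, so Ivy = K.
Hank and Nate between them cover only {H, J} — a naked pair. Remove those values from Jack, Priya.
So F goes to Priya.

Priya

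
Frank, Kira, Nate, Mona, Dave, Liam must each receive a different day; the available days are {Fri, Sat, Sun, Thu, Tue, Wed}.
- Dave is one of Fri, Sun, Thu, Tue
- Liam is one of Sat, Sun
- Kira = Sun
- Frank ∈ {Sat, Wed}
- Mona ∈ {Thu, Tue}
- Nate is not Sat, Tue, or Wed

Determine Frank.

Kira has just one choice, so Kira = Sun. So Nate, Dave, Liam can't be Sun.
Liam must be Sat (only option left). Eliminate Sat elsewhere: Frank.
So Frank = Wed.

Wed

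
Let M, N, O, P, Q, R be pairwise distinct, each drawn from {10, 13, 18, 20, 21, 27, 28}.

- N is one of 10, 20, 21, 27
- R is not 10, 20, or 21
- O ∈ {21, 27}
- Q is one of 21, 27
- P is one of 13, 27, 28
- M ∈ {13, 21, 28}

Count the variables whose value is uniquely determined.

The 2 variables O and Q are confined to {21, 27}, which locks those values in; drop them from M, N, P, R.
M and P share exactly the 2 values {13, 28}; by pigeonhole those values go to them, so strike 13, 28 from R.
R has just one choice, so R = 18.
Determined: R=18. The other variables each still have more than one consistent value. That makes 1.

1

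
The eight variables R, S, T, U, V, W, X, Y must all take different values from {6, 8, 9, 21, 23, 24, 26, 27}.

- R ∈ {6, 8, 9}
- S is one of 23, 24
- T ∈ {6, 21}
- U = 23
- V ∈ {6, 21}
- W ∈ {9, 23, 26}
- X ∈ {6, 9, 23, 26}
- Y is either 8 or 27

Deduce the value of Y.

U has just one choice, so U = 23. Remove 23 from S, W, X.
S has just one choice, so S = 24.
The 6 still-open variables draw from only 6 values {6, 8, 9, 21, 26, 27}, so each is used; only Y can be 27, hence Y = 27.

27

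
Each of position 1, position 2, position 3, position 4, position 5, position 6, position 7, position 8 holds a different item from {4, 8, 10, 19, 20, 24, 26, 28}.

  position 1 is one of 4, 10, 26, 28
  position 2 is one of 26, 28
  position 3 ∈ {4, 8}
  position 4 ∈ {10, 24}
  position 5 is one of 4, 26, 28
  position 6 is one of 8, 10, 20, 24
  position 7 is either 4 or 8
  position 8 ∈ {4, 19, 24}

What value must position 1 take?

The 8 variables together cover exactly {4, 8, 10, 19, 20, 24, 26, 28} — 8 values for 8 variables — and 19 appears only in position 8's list, so position 8 = 19.
Among the 7 still-open variables, 20 fits only position 6 (and all 7 values in {4, 8, 10, 20, 24, 26, 28} must be used), so position 6 = 20.
The 6 still-open variables together cover exactly {4, 8, 10, 24, 26, 28} — 6 values for 6 variables — and 24 appears only in position 4's list, so position 4 = 24.
The 5 still-open variables draw from only 5 values {4, 8, 10, 26, 28}, so each is used; only position 1 can be 10, hence position 1 = 10.

10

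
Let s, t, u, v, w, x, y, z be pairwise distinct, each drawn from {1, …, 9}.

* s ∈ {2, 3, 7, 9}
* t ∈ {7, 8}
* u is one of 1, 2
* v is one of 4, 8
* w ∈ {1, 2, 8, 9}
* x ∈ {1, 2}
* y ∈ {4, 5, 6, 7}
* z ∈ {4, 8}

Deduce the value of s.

3

u and x between them cover only {1, 2} — a naked pair. Remove those values from s, w.
The 2 variables v and z are confined to {4, 8}, which locks those values in; drop them from t, w, y.
t's domain is down to {7}, so t = 7. Remove 7 from s, y.
w has just one choice, so w = 9. Strike 9 from s.
So s = 3.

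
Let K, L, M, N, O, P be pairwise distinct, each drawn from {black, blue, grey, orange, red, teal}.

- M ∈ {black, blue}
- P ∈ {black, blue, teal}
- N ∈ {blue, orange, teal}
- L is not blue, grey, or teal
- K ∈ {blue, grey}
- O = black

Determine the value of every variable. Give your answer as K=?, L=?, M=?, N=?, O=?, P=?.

K=grey, L=red, M=blue, N=orange, O=black, P=teal

O has just one choice, so O = black. Eliminate black elsewhere: L, M, P.
M has just one choice, so M = blue. So K, N, P can't be blue.
P's domain is down to {teal}, so P = teal. Eliminate teal elsewhere: N.
K must be grey (only option left).
That leaves N = orange. Eliminate orange elsewhere: L.
L's domain is down to {red}, so L = red.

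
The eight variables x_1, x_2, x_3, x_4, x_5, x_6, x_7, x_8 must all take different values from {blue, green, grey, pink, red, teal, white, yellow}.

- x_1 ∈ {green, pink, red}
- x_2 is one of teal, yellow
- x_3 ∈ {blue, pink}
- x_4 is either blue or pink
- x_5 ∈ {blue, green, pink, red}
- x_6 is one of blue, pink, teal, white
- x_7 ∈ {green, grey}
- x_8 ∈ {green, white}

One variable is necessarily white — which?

x_8

Among the 8 variables, grey fits only x_7 (and all 8 values in {blue, green, grey, pink, red, teal, white, yellow} must be used), so x_7 = grey.
Among the 7 still-open variables, yellow fits only x_2 (and all 7 values in {blue, green, pink, red, teal, white, yellow} must be used), so x_2 = yellow.
The 6 still-open variables together cover exactly {blue, green, pink, red, teal, white} — 6 values for 6 variables — and teal appears only in x_6's list, so x_6 = teal.
The 5 still-open variables together cover exactly {blue, green, pink, red, white} — 5 values for 5 variables — and white appears only in x_8's list, so x_8 = white.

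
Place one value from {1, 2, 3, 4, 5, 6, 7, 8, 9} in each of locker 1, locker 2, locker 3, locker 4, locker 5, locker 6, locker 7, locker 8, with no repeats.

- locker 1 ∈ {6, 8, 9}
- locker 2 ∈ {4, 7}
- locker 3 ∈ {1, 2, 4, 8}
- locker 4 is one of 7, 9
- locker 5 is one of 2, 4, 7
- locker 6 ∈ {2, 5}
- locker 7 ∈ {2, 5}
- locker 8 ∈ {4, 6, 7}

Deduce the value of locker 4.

The 8 variables together cover exactly {1, 2, 4, 5, 6, 7, 8, 9} — 8 values for 8 variables — and 1 appears only in locker 3's list, so locker 3 = 1.
The 7 still-open variables together cover exactly {2, 4, 5, 6, 7, 8, 9} — 7 values for 7 variables — and 8 appears only in locker 1's list, so locker 1 = 8.
The 6 still-open variables together cover exactly {2, 4, 5, 6, 7, 9} — 6 values for 6 variables — and 6 appears only in locker 8's list, so locker 8 = 6.
The 5 still-open variables draw from only 5 values {2, 4, 5, 7, 9}, so each is used; only locker 4 can be 9, hence locker 4 = 9.

9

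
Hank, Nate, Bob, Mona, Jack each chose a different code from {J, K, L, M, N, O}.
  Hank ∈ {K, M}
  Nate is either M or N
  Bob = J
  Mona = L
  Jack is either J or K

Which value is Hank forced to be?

M

Bob must be J (only option left). So Jack can't be J.
Mona's domain is down to {L}, so Mona = L.
Jack has just one choice, so Jack = K. Remove K from Hank.
So Hank = M.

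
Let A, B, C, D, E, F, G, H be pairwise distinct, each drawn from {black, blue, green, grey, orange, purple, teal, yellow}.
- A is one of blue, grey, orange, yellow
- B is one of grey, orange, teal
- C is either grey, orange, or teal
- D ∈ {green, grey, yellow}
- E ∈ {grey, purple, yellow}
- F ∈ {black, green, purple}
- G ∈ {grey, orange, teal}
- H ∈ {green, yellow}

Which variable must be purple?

E

The 8 variables together cover exactly {black, blue, green, grey, orange, purple, teal, yellow} — 8 values for 8 variables — and black appears only in F's list, so F = black.
The 7 still-open variables draw from only 7 values {blue, green, grey, orange, purple, teal, yellow}, so each is used; only A can be blue, hence A = blue.
The 6 still-open variables draw from only 6 values {green, grey, orange, purple, teal, yellow}, so each is used; only E can be purple, hence E = purple.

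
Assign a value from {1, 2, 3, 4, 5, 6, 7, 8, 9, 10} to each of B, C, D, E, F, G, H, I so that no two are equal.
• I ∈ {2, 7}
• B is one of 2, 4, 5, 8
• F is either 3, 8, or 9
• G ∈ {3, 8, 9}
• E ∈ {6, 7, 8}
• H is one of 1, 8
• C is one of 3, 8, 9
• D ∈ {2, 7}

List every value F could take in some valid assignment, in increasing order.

The 2 variables D and I are confined to {2, 7}, which locks those values in; drop them from B, E.
C, F, G share exactly the 3 values {3, 8, 9}; by pigeonhole those values go to them, so strike 3, 8, 9 from B, E, H.
That leaves E = 6.
That leaves H = 1.
No further eliminations apply; F can still be any of 3, 8, 9.

3, 8, 9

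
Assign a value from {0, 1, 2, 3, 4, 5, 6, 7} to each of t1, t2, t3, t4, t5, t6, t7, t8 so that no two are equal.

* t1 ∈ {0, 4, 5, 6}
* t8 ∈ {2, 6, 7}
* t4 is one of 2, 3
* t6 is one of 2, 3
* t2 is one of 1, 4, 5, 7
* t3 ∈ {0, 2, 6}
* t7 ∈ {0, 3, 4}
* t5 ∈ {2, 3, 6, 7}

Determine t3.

The 8 variables together cover exactly {0, 1, 2, 3, 4, 5, 6, 7} — 8 values for 8 variables — and 1 appears only in t2's list, so t2 = 1.
The 7 still-open variables draw from only 7 values {0, 2, 3, 4, 5, 6, 7}, so each is used; only t1 can be 5, hence t1 = 5.
Among the 6 still-open variables, 4 fits only t7 (and all 6 values in {0, 2, 3, 4, 6, 7} must be used), so t7 = 4.
The 5 still-open variables draw from only 5 values {0, 2, 3, 6, 7}, so each is used; only t3 can be 0, hence t3 = 0.

0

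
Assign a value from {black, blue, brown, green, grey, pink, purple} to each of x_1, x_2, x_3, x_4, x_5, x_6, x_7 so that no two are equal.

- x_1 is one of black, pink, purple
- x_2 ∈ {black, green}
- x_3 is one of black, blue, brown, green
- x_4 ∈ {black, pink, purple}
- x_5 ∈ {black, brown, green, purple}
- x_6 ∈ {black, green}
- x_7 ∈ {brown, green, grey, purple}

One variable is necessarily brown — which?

The 7 variables together cover exactly {black, blue, brown, green, grey, pink, purple} — 7 values for 7 variables — and blue appears only in x_3's list, so x_3 = blue.
The 6 still-open variables together cover exactly {black, brown, green, grey, pink, purple} — 6 values for 6 variables — and grey appears only in x_7's list, so x_7 = grey.
The 5 still-open variables together cover exactly {black, brown, green, pink, purple} — 5 values for 5 variables — and brown appears only in x_5's list, so x_5 = brown.

x_5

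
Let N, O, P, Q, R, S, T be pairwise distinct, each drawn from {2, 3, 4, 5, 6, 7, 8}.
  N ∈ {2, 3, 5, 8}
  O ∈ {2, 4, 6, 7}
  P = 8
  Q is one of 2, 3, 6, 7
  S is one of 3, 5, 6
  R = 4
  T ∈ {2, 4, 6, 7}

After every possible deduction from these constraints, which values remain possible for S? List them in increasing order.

3, 5, 6

P must be 8 (only option left). So N can't be 8.
R has just one choice, so R = 4. So O, T can't be 4.
No further eliminations apply; S can still be any of 3, 5, 6.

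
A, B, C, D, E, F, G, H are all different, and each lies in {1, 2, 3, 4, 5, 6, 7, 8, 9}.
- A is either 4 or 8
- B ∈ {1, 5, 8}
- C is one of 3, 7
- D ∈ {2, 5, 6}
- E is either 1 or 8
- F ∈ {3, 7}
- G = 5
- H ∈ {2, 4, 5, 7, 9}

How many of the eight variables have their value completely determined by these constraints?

G's domain is down to {5}, so G = 5. Eliminate 5 elsewhere: B, D, H.
B and E between them cover only {1, 8} — a naked pair. Remove those values from A.
That leaves A = 4. So H can't be 4.
C and F share exactly the 2 values {3, 7}; by pigeonhole those values go to them, so strike 3, 7 from H.
Determined: A=4, G=5. The other variables each still have more than one consistent value. That makes 2.

2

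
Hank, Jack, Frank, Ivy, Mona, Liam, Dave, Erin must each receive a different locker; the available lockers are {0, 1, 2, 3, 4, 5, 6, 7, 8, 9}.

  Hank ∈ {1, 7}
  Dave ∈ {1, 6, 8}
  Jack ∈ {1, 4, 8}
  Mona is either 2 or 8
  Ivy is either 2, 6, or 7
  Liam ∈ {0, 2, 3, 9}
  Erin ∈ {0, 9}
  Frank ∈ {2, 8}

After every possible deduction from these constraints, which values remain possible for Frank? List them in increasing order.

The 2 variables Frank and Mona are confined to {2, 8}, which locks those values in; drop them from Jack, Ivy, Liam, Dave.
The 3 variables Hank, Ivy, Dave are confined to {1, 6, 7}, which locks those values in; drop them from Jack.
Jack's domain is down to {4}, so Jack = 4.
No further eliminations apply; Frank can still be any of 2, 8.

2, 8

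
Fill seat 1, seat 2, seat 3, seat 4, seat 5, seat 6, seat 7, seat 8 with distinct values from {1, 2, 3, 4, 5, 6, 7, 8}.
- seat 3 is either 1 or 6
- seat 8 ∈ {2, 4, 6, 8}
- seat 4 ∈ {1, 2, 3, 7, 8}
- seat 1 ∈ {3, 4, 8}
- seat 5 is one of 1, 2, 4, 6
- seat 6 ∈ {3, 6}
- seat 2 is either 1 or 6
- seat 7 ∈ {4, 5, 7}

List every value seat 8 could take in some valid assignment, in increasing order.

2, 4, 8

The 8 variables together cover exactly {1, 2, 3, 4, 5, 6, 7, 8} — 8 values for 8 variables — and 5 appears only in seat 7's list, so seat 7 = 5.
The 7 still-open variables draw from only 7 values {1, 2, 3, 4, 6, 7, 8}, so each is used; only seat 4 can be 7, hence seat 4 = 7.
The 2 variables seat 2 and seat 3 are confined to {1, 6}, which locks those values in; drop them from seat 5, seat 6, seat 8.
That leaves seat 6 = 3. So seat 1 can't be 3.
No further eliminations apply; seat 8 can still be any of 2, 4, 8.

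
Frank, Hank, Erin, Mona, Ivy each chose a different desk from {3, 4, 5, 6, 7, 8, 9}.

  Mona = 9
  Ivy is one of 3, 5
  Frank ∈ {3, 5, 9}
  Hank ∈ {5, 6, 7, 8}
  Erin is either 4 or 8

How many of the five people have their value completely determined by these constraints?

Mona's domain is down to {9}, so Mona = 9. Eliminate 9 elsewhere: Frank.
The 2 variables Frank and Ivy are confined to {3, 5}, which locks those values in; drop them from Hank.
Determined: Mona=9. The other people each still have more than one consistent value. That makes 1.

1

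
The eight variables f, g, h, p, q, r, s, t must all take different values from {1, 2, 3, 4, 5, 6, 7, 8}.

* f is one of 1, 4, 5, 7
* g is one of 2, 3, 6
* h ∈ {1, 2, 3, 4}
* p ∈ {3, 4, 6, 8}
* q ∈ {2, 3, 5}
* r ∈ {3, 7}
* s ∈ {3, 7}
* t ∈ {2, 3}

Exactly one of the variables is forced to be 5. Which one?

The 8 variables together cover exactly {1, 2, 3, 4, 5, 6, 7, 8} — 8 values for 8 variables — and 8 appears only in p's list, so p = 8.
Among the 7 still-open variables, 6 fits only g (and all 7 values in {1, 2, 3, 4, 5, 6, 7} must be used), so g = 6.
r and s share exactly the 2 values {3, 7}; by pigeonhole those values go to them, so strike 3, 7 from f, h, q, t.
t must be 2 (only option left). Remove 2 from h, q.
So 5 goes to q.

q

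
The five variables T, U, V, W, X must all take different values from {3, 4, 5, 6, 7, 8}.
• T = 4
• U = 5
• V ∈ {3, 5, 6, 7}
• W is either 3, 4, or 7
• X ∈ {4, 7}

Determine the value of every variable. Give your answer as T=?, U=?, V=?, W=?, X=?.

T's domain is down to {4}, so T = 4. Remove 4 from W, X.
U's domain is down to {5}, so U = 5. Eliminate 5 elsewhere: V.
X's domain is down to {7}, so X = 7. Eliminate 7 elsewhere: V, W.
W must be 3 (only option left). Remove 3 from V.
V must be 6 (only option left).

T=4, U=5, V=6, W=3, X=7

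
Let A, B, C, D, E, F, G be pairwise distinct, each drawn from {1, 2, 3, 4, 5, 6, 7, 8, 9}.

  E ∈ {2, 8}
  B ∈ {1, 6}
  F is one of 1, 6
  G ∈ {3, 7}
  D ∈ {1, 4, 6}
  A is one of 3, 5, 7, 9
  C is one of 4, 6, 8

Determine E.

B and F share exactly the 2 values {1, 6}; by pigeonhole those values go to them, so strike 1, 6 from C, D.
D has just one choice, so D = 4. Eliminate 4 elsewhere: C.
C has just one choice, so C = 8. So E can't be 8.
So E = 2.

2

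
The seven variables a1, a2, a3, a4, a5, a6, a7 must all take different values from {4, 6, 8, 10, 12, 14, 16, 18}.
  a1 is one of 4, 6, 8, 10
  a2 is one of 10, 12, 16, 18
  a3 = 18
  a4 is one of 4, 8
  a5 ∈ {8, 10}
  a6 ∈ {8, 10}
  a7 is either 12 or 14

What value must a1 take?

6

a3 must be 18 (only option left). Strike 18 from a2.
The 2 variables a5 and a6 are confined to {8, 10}, which locks those values in; drop them from a1, a2, a4.
a4 must be 4 (only option left). Remove 4 from a1.
So a1 = 6.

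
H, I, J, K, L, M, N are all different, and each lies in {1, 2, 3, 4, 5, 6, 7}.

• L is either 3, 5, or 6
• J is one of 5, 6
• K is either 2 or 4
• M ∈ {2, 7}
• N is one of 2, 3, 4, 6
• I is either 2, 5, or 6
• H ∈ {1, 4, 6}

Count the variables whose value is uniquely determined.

2

The 7 variables draw from only 7 values {1, 2, 3, 4, 5, 6, 7}, so each is used; only H can be 1, hence H = 1.
The 6 still-open variables draw from only 6 values {2, 3, 4, 5, 6, 7}, so each is used; only M can be 7, hence M = 7.
Determined: H=1, M=7. The other variables each still have more than one consistent value. That makes 2.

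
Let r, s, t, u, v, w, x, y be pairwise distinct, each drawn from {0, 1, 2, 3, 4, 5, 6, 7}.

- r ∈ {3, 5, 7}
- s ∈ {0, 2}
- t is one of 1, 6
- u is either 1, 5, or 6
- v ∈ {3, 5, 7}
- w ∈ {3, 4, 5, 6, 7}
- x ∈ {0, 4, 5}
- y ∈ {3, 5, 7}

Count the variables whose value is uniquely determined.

3

The 8 variables together cover exactly {0, 1, 2, 3, 4, 5, 6, 7} — 8 values for 8 variables — and 2 appears only in s's list, so s = 2.
The 7 still-open variables draw from only 7 values {0, 1, 3, 4, 5, 6, 7}, so each is used; only x can be 0, hence x = 0.
Among the 6 still-open variables, 4 fits only w (and all 6 values in {1, 3, 4, 5, 6, 7} must be used), so w = 4.
r, v, y share exactly the 3 values {3, 5, 7}; by pigeonhole those values go to them, so strike 3, 5, 7 from u.
Determined: s=2, w=4, x=0. The other variables each still have more than one consistent value. That makes 3.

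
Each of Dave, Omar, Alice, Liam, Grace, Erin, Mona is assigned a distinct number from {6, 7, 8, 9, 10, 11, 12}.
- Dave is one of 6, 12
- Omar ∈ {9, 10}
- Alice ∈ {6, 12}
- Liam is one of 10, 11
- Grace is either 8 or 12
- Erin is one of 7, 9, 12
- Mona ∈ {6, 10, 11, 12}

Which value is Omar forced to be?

The 7 variables together cover exactly {6, 7, 8, 9, 10, 11, 12} — 7 values for 7 variables — and 7 appears only in Erin's list, so Erin = 7.
The 6 still-open variables together cover exactly {6, 8, 9, 10, 11, 12} — 6 values for 6 variables — and 8 appears only in Grace's list, so Grace = 8.
The 5 still-open variables together cover exactly {6, 9, 10, 11, 12} — 5 values for 5 variables — and 9 appears only in Omar's list, so Omar = 9.

9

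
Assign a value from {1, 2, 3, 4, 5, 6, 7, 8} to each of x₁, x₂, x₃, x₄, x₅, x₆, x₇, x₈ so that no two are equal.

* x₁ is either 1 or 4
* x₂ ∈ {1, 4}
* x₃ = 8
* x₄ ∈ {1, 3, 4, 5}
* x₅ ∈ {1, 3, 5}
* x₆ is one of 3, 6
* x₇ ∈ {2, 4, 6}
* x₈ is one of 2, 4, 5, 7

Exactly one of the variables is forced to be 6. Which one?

x₆

x₃'s domain is down to {8}, so x₃ = 8.
Among the 7 still-open variables, 7 fits only x₈ (and all 7 values in {1, 2, 3, 4, 5, 6, 7} must be used), so x₈ = 7.
The 6 still-open variables draw from only 6 values {1, 2, 3, 4, 5, 6}, so each is used; only x₇ can be 2, hence x₇ = 2.
The 5 still-open variables together cover exactly {1, 3, 4, 5, 6} — 5 values for 5 variables — and 6 appears only in x₆'s list, so x₆ = 6.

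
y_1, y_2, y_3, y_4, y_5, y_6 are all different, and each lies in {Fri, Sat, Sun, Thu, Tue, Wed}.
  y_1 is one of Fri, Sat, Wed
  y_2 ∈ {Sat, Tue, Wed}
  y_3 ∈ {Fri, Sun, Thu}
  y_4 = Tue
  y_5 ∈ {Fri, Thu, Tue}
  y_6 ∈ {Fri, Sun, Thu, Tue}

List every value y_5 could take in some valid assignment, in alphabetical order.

y_4 has just one choice, so y_4 = Tue. Remove Tue from y_2, y_5, y_6.
y_3, y_5, y_6 share exactly the 3 values {Fri, Sun, Thu}; by pigeonhole those values go to them, so strike Fri, Sun, Thu from y_1.
No further eliminations apply; y_5 can still be any of Fri, Thu.

Fri, Thu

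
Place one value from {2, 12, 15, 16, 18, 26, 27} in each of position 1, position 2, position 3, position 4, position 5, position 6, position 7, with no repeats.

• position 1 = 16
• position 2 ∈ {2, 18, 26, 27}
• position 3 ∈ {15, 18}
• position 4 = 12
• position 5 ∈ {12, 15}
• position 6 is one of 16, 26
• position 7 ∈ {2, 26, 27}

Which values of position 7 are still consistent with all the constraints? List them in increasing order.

position 1's domain is down to {16}, so position 1 = 16. Eliminate 16 elsewhere: position 6.
position 4 must be 12 (only option left). Strike 12 from position 5.
position 5 must be 15 (only option left). Remove 15 from position 3.
position 6 has just one choice, so position 6 = 26. Remove 26 from position 2, position 7.
position 3 must be 18 (only option left). So position 2 can't be 18.
No further eliminations apply; position 7 can still be any of 2, 27.

2, 27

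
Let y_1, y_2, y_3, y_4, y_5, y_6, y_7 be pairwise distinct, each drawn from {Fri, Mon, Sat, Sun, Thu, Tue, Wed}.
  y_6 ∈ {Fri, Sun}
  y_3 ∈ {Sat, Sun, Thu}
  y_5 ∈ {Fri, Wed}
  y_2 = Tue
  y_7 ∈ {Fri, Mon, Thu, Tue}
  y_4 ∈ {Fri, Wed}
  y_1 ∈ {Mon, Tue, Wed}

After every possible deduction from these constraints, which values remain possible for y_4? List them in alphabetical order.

y_2's domain is down to {Tue}, so y_2 = Tue. Eliminate Tue elsewhere: y_1, y_7.
Among the 6 still-open variables, Sat fits only y_3 (and all 6 values in {Fri, Mon, Sat, Sun, Thu, Wed} must be used), so y_3 = Sat.
The 5 still-open variables draw from only 5 values {Fri, Mon, Sun, Thu, Wed}, so each is used; only y_6 can be Sun, hence y_6 = Sun.
Among the 4 still-open variables, Thu fits only y_7 (and all 4 values in {Fri, Mon, Thu, Wed} must be used), so y_7 = Thu.
Among the 3 still-open variables, Mon fits only y_1 (and all 3 values in {Fri, Mon, Wed} must be used), so y_1 = Mon.
No further eliminations apply; y_4 can still be any of Fri, Wed.

Fri, Wed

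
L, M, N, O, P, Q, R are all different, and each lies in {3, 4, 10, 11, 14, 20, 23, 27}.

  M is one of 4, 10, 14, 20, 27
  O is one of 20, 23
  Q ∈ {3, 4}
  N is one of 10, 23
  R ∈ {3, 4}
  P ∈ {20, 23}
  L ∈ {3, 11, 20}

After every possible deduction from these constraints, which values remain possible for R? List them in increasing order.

3, 4

O and P between them cover only {20, 23} — a naked pair. Remove those values from L, M, N.
N's domain is down to {10}, so N = 10. Eliminate 10 elsewhere: M.
The 2 variables Q and R are confined to {3, 4}, which locks those values in; drop them from L, M.
L has just one choice, so L = 11.
No further eliminations apply; R can still be any of 3, 4.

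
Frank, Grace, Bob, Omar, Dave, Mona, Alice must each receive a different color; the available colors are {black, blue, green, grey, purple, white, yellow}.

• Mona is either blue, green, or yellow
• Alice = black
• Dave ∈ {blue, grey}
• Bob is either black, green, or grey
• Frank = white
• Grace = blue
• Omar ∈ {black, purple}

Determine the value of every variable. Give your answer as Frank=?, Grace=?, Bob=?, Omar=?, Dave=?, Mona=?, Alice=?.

Frank has just one choice, so Frank = white.
Grace must be blue (only option left). Strike blue from Dave, Mona.
Dave's domain is down to {grey}, so Dave = grey. Strike grey from Bob.
Alice's domain is down to {black}, so Alice = black. Remove black from Bob, Omar.
Bob's domain is down to {green}, so Bob = green. So Mona can't be green.
Omar has just one choice, so Omar = purple.
Mona's domain is down to {yellow}, so Mona = yellow.

Frank=white, Grace=blue, Bob=green, Omar=purple, Dave=grey, Mona=yellow, Alice=black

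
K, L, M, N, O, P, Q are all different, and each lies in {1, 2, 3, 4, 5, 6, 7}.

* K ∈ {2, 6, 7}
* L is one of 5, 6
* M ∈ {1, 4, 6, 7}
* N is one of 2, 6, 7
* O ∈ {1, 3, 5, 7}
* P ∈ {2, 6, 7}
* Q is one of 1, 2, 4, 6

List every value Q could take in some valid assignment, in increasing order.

1, 4

The 7 variables together cover exactly {1, 2, 3, 4, 5, 6, 7} — 7 values for 7 variables — and 3 appears only in O's list, so O = 3.
The 6 still-open variables draw from only 6 values {1, 2, 4, 5, 6, 7}, so each is used; only L can be 5, hence L = 5.
K, N, P between them cover only {2, 6, 7} — a naked triple. Remove those values from M, Q.
No further eliminations apply; Q can still be any of 1, 4.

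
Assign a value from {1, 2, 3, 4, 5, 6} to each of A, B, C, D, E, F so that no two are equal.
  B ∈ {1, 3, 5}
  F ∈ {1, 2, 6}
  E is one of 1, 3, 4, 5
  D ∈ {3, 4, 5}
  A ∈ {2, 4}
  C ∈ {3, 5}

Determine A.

2

The 6 variables draw from only 6 values {1, 2, 3, 4, 5, 6}, so each is used; only F can be 6, hence F = 6.
The 5 still-open variables together cover exactly {1, 2, 3, 4, 5} — 5 values for 5 variables — and 2 appears only in A's list, so A = 2.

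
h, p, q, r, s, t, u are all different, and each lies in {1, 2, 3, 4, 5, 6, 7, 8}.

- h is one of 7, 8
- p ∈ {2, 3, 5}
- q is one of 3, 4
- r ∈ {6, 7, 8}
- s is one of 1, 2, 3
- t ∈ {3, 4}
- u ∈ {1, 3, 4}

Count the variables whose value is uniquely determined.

3

q and t share exactly the 2 values {3, 4}; by pigeonhole those values go to them, so strike 3, 4 from p, s, u.
That leaves u = 1. Strike 1 from s.
s has just one choice, so s = 2. Remove 2 from p.
p's domain is down to {5}, so p = 5.
Determined: p=5, s=2, u=1. The other variables each still have more than one consistent value. That makes 3.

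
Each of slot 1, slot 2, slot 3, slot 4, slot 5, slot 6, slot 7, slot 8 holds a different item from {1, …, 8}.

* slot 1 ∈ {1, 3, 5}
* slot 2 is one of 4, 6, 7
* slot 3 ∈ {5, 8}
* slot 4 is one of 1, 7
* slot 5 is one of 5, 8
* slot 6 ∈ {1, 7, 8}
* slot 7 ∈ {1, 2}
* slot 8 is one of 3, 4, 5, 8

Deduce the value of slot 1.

Among the 8 variables, 2 fits only slot 7 (and all 8 values in {1, 2, 3, 4, 5, 6, 7, 8} must be used), so slot 7 = 2.
The 7 still-open variables together cover exactly {1, 3, 4, 5, 6, 7, 8} — 7 values for 7 variables — and 6 appears only in slot 2's list, so slot 2 = 6.
The 6 still-open variables together cover exactly {1, 3, 4, 5, 7, 8} — 6 values for 6 variables — and 4 appears only in slot 8's list, so slot 8 = 4.
Among the 5 still-open variables, 3 fits only slot 1 (and all 5 values in {1, 3, 5, 7, 8} must be used), so slot 1 = 3.

3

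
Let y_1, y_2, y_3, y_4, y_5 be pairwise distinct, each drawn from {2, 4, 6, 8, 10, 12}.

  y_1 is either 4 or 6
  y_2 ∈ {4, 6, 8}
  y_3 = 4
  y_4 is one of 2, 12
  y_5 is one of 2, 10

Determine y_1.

y_3 must be 4 (only option left). So y_1, y_2 can't be 4.
So y_1 = 6.

6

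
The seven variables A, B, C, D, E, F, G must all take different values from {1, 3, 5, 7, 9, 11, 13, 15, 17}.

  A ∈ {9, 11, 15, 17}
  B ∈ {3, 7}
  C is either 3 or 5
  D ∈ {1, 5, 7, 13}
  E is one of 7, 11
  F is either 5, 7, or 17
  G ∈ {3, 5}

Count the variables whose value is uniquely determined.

The 2 variables C and G are confined to {3, 5}, which locks those values in; drop them from B, D, F.
B's domain is down to {7}, so B = 7. So D, E, F can't be 7.
E has just one choice, so E = 11. Eliminate 11 elsewhere: A.
F's domain is down to {17}, so F = 17. So A can't be 17.
Determined: B=7, E=11, F=17. The other variables each still have more than one consistent value. That makes 3.

3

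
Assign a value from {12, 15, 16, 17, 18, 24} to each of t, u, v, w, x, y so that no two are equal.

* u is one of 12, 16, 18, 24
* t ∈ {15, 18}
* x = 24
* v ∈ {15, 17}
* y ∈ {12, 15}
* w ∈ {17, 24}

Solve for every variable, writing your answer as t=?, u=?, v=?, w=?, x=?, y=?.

t=18, u=16, v=15, w=17, x=24, y=12

x must be 24 (only option left). Strike 24 from u, w.
That leaves w = 17. Strike 17 from v.
v's domain is down to {15}, so v = 15. So t, y can't be 15.
y must be 12 (only option left). Strike 12 from u.
t has just one choice, so t = 18. Eliminate 18 elsewhere: u.
That leaves u = 16.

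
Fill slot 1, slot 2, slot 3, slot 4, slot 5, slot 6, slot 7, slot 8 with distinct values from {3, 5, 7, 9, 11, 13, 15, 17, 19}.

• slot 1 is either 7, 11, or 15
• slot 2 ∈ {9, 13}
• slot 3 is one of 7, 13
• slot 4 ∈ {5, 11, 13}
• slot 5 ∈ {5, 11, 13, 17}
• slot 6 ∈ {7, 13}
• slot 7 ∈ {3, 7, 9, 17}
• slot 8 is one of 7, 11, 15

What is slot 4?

5

The 8 variables together cover exactly {3, 5, 7, 9, 11, 13, 15, 17} — 8 values for 8 variables — and 3 appears only in slot 7's list, so slot 7 = 3.
Among the 7 still-open variables, 9 fits only slot 2 (and all 7 values in {5, 7, 9, 11, 13, 15, 17} must be used), so slot 2 = 9.
The 6 still-open variables together cover exactly {5, 7, 11, 13, 15, 17} — 6 values for 6 variables — and 17 appears only in slot 5's list, so slot 5 = 17.
The 5 still-open variables together cover exactly {5, 7, 11, 13, 15} — 5 values for 5 variables — and 5 appears only in slot 4's list, so slot 4 = 5.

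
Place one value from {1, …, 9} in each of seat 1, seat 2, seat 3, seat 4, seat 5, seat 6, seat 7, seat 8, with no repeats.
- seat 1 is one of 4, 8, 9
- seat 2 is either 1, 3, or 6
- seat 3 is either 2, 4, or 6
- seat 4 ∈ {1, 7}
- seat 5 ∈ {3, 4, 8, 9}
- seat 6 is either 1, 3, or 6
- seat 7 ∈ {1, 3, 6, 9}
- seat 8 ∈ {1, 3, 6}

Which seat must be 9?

Among the 8 variables, 2 fits only seat 3 (and all 8 values in {1, 2, 3, 4, 6, 7, 8, 9} must be used), so seat 3 = 2.
The 7 still-open variables together cover exactly {1, 3, 4, 6, 7, 8, 9} — 7 values for 7 variables — and 7 appears only in seat 4's list, so seat 4 = 7.
seat 2, seat 6, seat 8 between them cover only {1, 3, 6} — a naked triple. Remove those values from seat 5, seat 7.
So 9 goes to seat 7.

seat 7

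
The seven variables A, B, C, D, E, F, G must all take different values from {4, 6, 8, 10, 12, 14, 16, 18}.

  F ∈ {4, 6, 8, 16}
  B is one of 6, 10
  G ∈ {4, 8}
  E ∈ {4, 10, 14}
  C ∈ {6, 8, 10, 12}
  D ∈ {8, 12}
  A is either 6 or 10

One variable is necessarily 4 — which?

The 7 variables draw from only 7 values {4, 6, 8, 10, 12, 14, 16}, so each is used; only E can be 14, hence E = 14.
The 6 still-open variables together cover exactly {4, 6, 8, 10, 12, 16} — 6 values for 6 variables — and 16 appears only in F's list, so F = 16.
The 5 still-open variables together cover exactly {4, 6, 8, 10, 12} — 5 values for 5 variables — and 4 appears only in G's list, so G = 4.

G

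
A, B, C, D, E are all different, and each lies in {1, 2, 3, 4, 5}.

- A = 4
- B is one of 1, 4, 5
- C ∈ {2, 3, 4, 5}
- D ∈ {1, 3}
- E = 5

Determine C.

A has just one choice, so A = 4. So B, C can't be 4.
E has just one choice, so E = 5. Remove 5 from B, C.
B has just one choice, so B = 1. Remove 1 from D.
That leaves D = 3. Strike 3 from C.
So C = 2.

2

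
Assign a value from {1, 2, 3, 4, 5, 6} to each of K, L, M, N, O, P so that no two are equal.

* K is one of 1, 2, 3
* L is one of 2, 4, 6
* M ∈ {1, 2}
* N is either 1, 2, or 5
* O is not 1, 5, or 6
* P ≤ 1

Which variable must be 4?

O

P must be 1 (only option left). Strike 1 from K, M, N.
M must be 2 (only option left). Eliminate 2 elsewhere: K, L, N, O.
N's domain is down to {5}, so N = 5.
K's domain is down to {3}, so K = 3. So O can't be 3.
So 4 goes to O.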